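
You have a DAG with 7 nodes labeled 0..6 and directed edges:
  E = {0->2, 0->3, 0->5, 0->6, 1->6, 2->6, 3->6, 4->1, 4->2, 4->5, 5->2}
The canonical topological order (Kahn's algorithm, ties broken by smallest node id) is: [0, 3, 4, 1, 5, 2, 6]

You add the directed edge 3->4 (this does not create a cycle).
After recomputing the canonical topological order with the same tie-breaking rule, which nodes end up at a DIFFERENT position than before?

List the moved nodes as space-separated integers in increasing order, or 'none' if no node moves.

Answer: none

Derivation:
Old toposort: [0, 3, 4, 1, 5, 2, 6]
Added edge 3->4
Recompute Kahn (smallest-id tiebreak):
  initial in-degrees: [0, 1, 3, 1, 1, 2, 4]
  ready (indeg=0): [0]
  pop 0: indeg[2]->2; indeg[3]->0; indeg[5]->1; indeg[6]->3 | ready=[3] | order so far=[0]
  pop 3: indeg[4]->0; indeg[6]->2 | ready=[4] | order so far=[0, 3]
  pop 4: indeg[1]->0; indeg[2]->1; indeg[5]->0 | ready=[1, 5] | order so far=[0, 3, 4]
  pop 1: indeg[6]->1 | ready=[5] | order so far=[0, 3, 4, 1]
  pop 5: indeg[2]->0 | ready=[2] | order so far=[0, 3, 4, 1, 5]
  pop 2: indeg[6]->0 | ready=[6] | order so far=[0, 3, 4, 1, 5, 2]
  pop 6: no out-edges | ready=[] | order so far=[0, 3, 4, 1, 5, 2, 6]
New canonical toposort: [0, 3, 4, 1, 5, 2, 6]
Compare positions:
  Node 0: index 0 -> 0 (same)
  Node 1: index 3 -> 3 (same)
  Node 2: index 5 -> 5 (same)
  Node 3: index 1 -> 1 (same)
  Node 4: index 2 -> 2 (same)
  Node 5: index 4 -> 4 (same)
  Node 6: index 6 -> 6 (same)
Nodes that changed position: none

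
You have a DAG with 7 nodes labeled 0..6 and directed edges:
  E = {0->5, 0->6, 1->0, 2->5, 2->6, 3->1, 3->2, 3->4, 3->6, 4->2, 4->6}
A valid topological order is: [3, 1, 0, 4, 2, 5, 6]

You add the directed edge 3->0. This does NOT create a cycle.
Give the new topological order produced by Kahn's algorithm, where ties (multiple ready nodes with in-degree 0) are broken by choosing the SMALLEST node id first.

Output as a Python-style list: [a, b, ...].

Old toposort: [3, 1, 0, 4, 2, 5, 6]
Added edge: 3->0
Position of 3 (0) < position of 0 (2). Old order still valid.
Run Kahn's algorithm (break ties by smallest node id):
  initial in-degrees: [2, 1, 2, 0, 1, 2, 4]
  ready (indeg=0): [3]
  pop 3: indeg[0]->1; indeg[1]->0; indeg[2]->1; indeg[4]->0; indeg[6]->3 | ready=[1, 4] | order so far=[3]
  pop 1: indeg[0]->0 | ready=[0, 4] | order so far=[3, 1]
  pop 0: indeg[5]->1; indeg[6]->2 | ready=[4] | order so far=[3, 1, 0]
  pop 4: indeg[2]->0; indeg[6]->1 | ready=[2] | order so far=[3, 1, 0, 4]
  pop 2: indeg[5]->0; indeg[6]->0 | ready=[5, 6] | order so far=[3, 1, 0, 4, 2]
  pop 5: no out-edges | ready=[6] | order so far=[3, 1, 0, 4, 2, 5]
  pop 6: no out-edges | ready=[] | order so far=[3, 1, 0, 4, 2, 5, 6]
  Result: [3, 1, 0, 4, 2, 5, 6]

Answer: [3, 1, 0, 4, 2, 5, 6]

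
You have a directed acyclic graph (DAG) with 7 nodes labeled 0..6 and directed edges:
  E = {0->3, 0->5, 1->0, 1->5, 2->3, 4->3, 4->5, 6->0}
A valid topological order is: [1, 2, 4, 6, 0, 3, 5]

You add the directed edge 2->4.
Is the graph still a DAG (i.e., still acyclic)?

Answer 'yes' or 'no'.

Given toposort: [1, 2, 4, 6, 0, 3, 5]
Position of 2: index 1; position of 4: index 2
New edge 2->4: forward
Forward edge: respects the existing order. Still a DAG, same toposort still valid.
Still a DAG? yes

Answer: yes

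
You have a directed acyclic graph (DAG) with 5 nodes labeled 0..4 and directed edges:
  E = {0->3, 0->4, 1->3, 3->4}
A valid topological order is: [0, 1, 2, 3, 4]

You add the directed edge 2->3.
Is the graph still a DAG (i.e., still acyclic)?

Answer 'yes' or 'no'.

Answer: yes

Derivation:
Given toposort: [0, 1, 2, 3, 4]
Position of 2: index 2; position of 3: index 3
New edge 2->3: forward
Forward edge: respects the existing order. Still a DAG, same toposort still valid.
Still a DAG? yes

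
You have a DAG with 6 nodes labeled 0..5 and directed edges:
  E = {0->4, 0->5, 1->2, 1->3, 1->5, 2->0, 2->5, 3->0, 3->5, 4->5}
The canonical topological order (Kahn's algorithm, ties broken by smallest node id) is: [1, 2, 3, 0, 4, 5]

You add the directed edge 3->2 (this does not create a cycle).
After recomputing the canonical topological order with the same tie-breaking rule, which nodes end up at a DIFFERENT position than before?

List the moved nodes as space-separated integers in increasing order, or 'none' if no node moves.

Answer: 2 3

Derivation:
Old toposort: [1, 2, 3, 0, 4, 5]
Added edge 3->2
Recompute Kahn (smallest-id tiebreak):
  initial in-degrees: [2, 0, 2, 1, 1, 5]
  ready (indeg=0): [1]
  pop 1: indeg[2]->1; indeg[3]->0; indeg[5]->4 | ready=[3] | order so far=[1]
  pop 3: indeg[0]->1; indeg[2]->0; indeg[5]->3 | ready=[2] | order so far=[1, 3]
  pop 2: indeg[0]->0; indeg[5]->2 | ready=[0] | order so far=[1, 3, 2]
  pop 0: indeg[4]->0; indeg[5]->1 | ready=[4] | order so far=[1, 3, 2, 0]
  pop 4: indeg[5]->0 | ready=[5] | order so far=[1, 3, 2, 0, 4]
  pop 5: no out-edges | ready=[] | order so far=[1, 3, 2, 0, 4, 5]
New canonical toposort: [1, 3, 2, 0, 4, 5]
Compare positions:
  Node 0: index 3 -> 3 (same)
  Node 1: index 0 -> 0 (same)
  Node 2: index 1 -> 2 (moved)
  Node 3: index 2 -> 1 (moved)
  Node 4: index 4 -> 4 (same)
  Node 5: index 5 -> 5 (same)
Nodes that changed position: 2 3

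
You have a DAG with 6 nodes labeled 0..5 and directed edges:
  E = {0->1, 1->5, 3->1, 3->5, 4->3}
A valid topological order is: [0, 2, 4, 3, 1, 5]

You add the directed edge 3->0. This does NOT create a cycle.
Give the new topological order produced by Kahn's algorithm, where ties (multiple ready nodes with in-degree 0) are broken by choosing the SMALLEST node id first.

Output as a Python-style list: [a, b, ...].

Old toposort: [0, 2, 4, 3, 1, 5]
Added edge: 3->0
Position of 3 (3) > position of 0 (0). Must reorder: 3 must now come before 0.
Run Kahn's algorithm (break ties by smallest node id):
  initial in-degrees: [1, 2, 0, 1, 0, 2]
  ready (indeg=0): [2, 4]
  pop 2: no out-edges | ready=[4] | order so far=[2]
  pop 4: indeg[3]->0 | ready=[3] | order so far=[2, 4]
  pop 3: indeg[0]->0; indeg[1]->1; indeg[5]->1 | ready=[0] | order so far=[2, 4, 3]
  pop 0: indeg[1]->0 | ready=[1] | order so far=[2, 4, 3, 0]
  pop 1: indeg[5]->0 | ready=[5] | order so far=[2, 4, 3, 0, 1]
  pop 5: no out-edges | ready=[] | order so far=[2, 4, 3, 0, 1, 5]
  Result: [2, 4, 3, 0, 1, 5]

Answer: [2, 4, 3, 0, 1, 5]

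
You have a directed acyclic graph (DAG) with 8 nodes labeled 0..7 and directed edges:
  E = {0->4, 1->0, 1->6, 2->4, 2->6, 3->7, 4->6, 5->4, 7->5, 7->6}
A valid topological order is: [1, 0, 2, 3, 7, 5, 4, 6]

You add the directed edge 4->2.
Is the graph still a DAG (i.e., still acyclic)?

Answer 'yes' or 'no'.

Given toposort: [1, 0, 2, 3, 7, 5, 4, 6]
Position of 4: index 6; position of 2: index 2
New edge 4->2: backward (u after v in old order)
Backward edge: old toposort is now invalid. Check if this creates a cycle.
Does 2 already reach 4? Reachable from 2: [2, 4, 6]. YES -> cycle!
Still a DAG? no

Answer: no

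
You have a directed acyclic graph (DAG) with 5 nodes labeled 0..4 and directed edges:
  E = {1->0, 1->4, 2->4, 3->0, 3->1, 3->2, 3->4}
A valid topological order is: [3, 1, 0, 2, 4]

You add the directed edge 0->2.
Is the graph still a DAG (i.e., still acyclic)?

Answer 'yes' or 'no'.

Answer: yes

Derivation:
Given toposort: [3, 1, 0, 2, 4]
Position of 0: index 2; position of 2: index 3
New edge 0->2: forward
Forward edge: respects the existing order. Still a DAG, same toposort still valid.
Still a DAG? yes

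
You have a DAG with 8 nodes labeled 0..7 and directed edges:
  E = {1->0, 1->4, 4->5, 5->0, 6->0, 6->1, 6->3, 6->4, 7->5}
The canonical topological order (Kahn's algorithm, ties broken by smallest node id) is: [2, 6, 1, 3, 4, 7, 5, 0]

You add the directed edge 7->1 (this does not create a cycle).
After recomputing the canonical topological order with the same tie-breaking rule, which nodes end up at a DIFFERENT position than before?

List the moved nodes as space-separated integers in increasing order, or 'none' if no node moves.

Old toposort: [2, 6, 1, 3, 4, 7, 5, 0]
Added edge 7->1
Recompute Kahn (smallest-id tiebreak):
  initial in-degrees: [3, 2, 0, 1, 2, 2, 0, 0]
  ready (indeg=0): [2, 6, 7]
  pop 2: no out-edges | ready=[6, 7] | order so far=[2]
  pop 6: indeg[0]->2; indeg[1]->1; indeg[3]->0; indeg[4]->1 | ready=[3, 7] | order so far=[2, 6]
  pop 3: no out-edges | ready=[7] | order so far=[2, 6, 3]
  pop 7: indeg[1]->0; indeg[5]->1 | ready=[1] | order so far=[2, 6, 3, 7]
  pop 1: indeg[0]->1; indeg[4]->0 | ready=[4] | order so far=[2, 6, 3, 7, 1]
  pop 4: indeg[5]->0 | ready=[5] | order so far=[2, 6, 3, 7, 1, 4]
  pop 5: indeg[0]->0 | ready=[0] | order so far=[2, 6, 3, 7, 1, 4, 5]
  pop 0: no out-edges | ready=[] | order so far=[2, 6, 3, 7, 1, 4, 5, 0]
New canonical toposort: [2, 6, 3, 7, 1, 4, 5, 0]
Compare positions:
  Node 0: index 7 -> 7 (same)
  Node 1: index 2 -> 4 (moved)
  Node 2: index 0 -> 0 (same)
  Node 3: index 3 -> 2 (moved)
  Node 4: index 4 -> 5 (moved)
  Node 5: index 6 -> 6 (same)
  Node 6: index 1 -> 1 (same)
  Node 7: index 5 -> 3 (moved)
Nodes that changed position: 1 3 4 7

Answer: 1 3 4 7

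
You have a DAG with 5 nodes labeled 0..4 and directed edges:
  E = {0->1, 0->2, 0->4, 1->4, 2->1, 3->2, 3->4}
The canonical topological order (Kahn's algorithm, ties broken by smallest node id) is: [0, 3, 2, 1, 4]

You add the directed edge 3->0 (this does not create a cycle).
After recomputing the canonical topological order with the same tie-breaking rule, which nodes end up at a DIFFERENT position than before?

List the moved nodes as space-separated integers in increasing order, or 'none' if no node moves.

Answer: 0 3

Derivation:
Old toposort: [0, 3, 2, 1, 4]
Added edge 3->0
Recompute Kahn (smallest-id tiebreak):
  initial in-degrees: [1, 2, 2, 0, 3]
  ready (indeg=0): [3]
  pop 3: indeg[0]->0; indeg[2]->1; indeg[4]->2 | ready=[0] | order so far=[3]
  pop 0: indeg[1]->1; indeg[2]->0; indeg[4]->1 | ready=[2] | order so far=[3, 0]
  pop 2: indeg[1]->0 | ready=[1] | order so far=[3, 0, 2]
  pop 1: indeg[4]->0 | ready=[4] | order so far=[3, 0, 2, 1]
  pop 4: no out-edges | ready=[] | order so far=[3, 0, 2, 1, 4]
New canonical toposort: [3, 0, 2, 1, 4]
Compare positions:
  Node 0: index 0 -> 1 (moved)
  Node 1: index 3 -> 3 (same)
  Node 2: index 2 -> 2 (same)
  Node 3: index 1 -> 0 (moved)
  Node 4: index 4 -> 4 (same)
Nodes that changed position: 0 3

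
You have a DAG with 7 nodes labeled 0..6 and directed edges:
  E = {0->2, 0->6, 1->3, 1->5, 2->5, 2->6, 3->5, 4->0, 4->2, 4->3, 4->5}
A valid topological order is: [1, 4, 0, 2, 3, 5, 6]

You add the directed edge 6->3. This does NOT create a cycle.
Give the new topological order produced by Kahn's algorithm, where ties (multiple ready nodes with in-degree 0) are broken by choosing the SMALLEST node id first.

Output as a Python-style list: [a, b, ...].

Answer: [1, 4, 0, 2, 6, 3, 5]

Derivation:
Old toposort: [1, 4, 0, 2, 3, 5, 6]
Added edge: 6->3
Position of 6 (6) > position of 3 (4). Must reorder: 6 must now come before 3.
Run Kahn's algorithm (break ties by smallest node id):
  initial in-degrees: [1, 0, 2, 3, 0, 4, 2]
  ready (indeg=0): [1, 4]
  pop 1: indeg[3]->2; indeg[5]->3 | ready=[4] | order so far=[1]
  pop 4: indeg[0]->0; indeg[2]->1; indeg[3]->1; indeg[5]->2 | ready=[0] | order so far=[1, 4]
  pop 0: indeg[2]->0; indeg[6]->1 | ready=[2] | order so far=[1, 4, 0]
  pop 2: indeg[5]->1; indeg[6]->0 | ready=[6] | order so far=[1, 4, 0, 2]
  pop 6: indeg[3]->0 | ready=[3] | order so far=[1, 4, 0, 2, 6]
  pop 3: indeg[5]->0 | ready=[5] | order so far=[1, 4, 0, 2, 6, 3]
  pop 5: no out-edges | ready=[] | order so far=[1, 4, 0, 2, 6, 3, 5]
  Result: [1, 4, 0, 2, 6, 3, 5]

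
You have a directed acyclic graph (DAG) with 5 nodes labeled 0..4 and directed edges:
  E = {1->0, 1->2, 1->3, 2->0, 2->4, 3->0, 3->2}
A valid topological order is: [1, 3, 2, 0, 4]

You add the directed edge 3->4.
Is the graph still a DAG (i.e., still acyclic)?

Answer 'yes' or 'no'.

Given toposort: [1, 3, 2, 0, 4]
Position of 3: index 1; position of 4: index 4
New edge 3->4: forward
Forward edge: respects the existing order. Still a DAG, same toposort still valid.
Still a DAG? yes

Answer: yes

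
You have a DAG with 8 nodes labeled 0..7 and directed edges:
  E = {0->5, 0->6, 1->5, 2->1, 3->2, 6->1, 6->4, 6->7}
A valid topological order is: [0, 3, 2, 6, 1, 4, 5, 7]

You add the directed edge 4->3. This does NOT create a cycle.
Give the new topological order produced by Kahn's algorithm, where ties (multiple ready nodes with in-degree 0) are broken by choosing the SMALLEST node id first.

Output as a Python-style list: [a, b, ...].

Old toposort: [0, 3, 2, 6, 1, 4, 5, 7]
Added edge: 4->3
Position of 4 (5) > position of 3 (1). Must reorder: 4 must now come before 3.
Run Kahn's algorithm (break ties by smallest node id):
  initial in-degrees: [0, 2, 1, 1, 1, 2, 1, 1]
  ready (indeg=0): [0]
  pop 0: indeg[5]->1; indeg[6]->0 | ready=[6] | order so far=[0]
  pop 6: indeg[1]->1; indeg[4]->0; indeg[7]->0 | ready=[4, 7] | order so far=[0, 6]
  pop 4: indeg[3]->0 | ready=[3, 7] | order so far=[0, 6, 4]
  pop 3: indeg[2]->0 | ready=[2, 7] | order so far=[0, 6, 4, 3]
  pop 2: indeg[1]->0 | ready=[1, 7] | order so far=[0, 6, 4, 3, 2]
  pop 1: indeg[5]->0 | ready=[5, 7] | order so far=[0, 6, 4, 3, 2, 1]
  pop 5: no out-edges | ready=[7] | order so far=[0, 6, 4, 3, 2, 1, 5]
  pop 7: no out-edges | ready=[] | order so far=[0, 6, 4, 3, 2, 1, 5, 7]
  Result: [0, 6, 4, 3, 2, 1, 5, 7]

Answer: [0, 6, 4, 3, 2, 1, 5, 7]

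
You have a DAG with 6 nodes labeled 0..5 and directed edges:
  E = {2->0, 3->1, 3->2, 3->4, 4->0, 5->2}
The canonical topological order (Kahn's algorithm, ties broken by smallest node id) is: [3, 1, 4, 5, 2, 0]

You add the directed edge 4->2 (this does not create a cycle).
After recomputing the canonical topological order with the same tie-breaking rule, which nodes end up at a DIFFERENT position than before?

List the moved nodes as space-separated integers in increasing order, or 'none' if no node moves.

Old toposort: [3, 1, 4, 5, 2, 0]
Added edge 4->2
Recompute Kahn (smallest-id tiebreak):
  initial in-degrees: [2, 1, 3, 0, 1, 0]
  ready (indeg=0): [3, 5]
  pop 3: indeg[1]->0; indeg[2]->2; indeg[4]->0 | ready=[1, 4, 5] | order so far=[3]
  pop 1: no out-edges | ready=[4, 5] | order so far=[3, 1]
  pop 4: indeg[0]->1; indeg[2]->1 | ready=[5] | order so far=[3, 1, 4]
  pop 5: indeg[2]->0 | ready=[2] | order so far=[3, 1, 4, 5]
  pop 2: indeg[0]->0 | ready=[0] | order so far=[3, 1, 4, 5, 2]
  pop 0: no out-edges | ready=[] | order so far=[3, 1, 4, 5, 2, 0]
New canonical toposort: [3, 1, 4, 5, 2, 0]
Compare positions:
  Node 0: index 5 -> 5 (same)
  Node 1: index 1 -> 1 (same)
  Node 2: index 4 -> 4 (same)
  Node 3: index 0 -> 0 (same)
  Node 4: index 2 -> 2 (same)
  Node 5: index 3 -> 3 (same)
Nodes that changed position: none

Answer: none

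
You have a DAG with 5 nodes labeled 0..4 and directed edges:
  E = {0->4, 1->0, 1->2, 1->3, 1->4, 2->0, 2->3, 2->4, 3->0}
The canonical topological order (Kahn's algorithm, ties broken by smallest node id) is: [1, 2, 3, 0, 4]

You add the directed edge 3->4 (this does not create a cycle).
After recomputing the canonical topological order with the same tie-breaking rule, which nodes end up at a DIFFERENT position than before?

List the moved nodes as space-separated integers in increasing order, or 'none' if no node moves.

Old toposort: [1, 2, 3, 0, 4]
Added edge 3->4
Recompute Kahn (smallest-id tiebreak):
  initial in-degrees: [3, 0, 1, 2, 4]
  ready (indeg=0): [1]
  pop 1: indeg[0]->2; indeg[2]->0; indeg[3]->1; indeg[4]->3 | ready=[2] | order so far=[1]
  pop 2: indeg[0]->1; indeg[3]->0; indeg[4]->2 | ready=[3] | order so far=[1, 2]
  pop 3: indeg[0]->0; indeg[4]->1 | ready=[0] | order so far=[1, 2, 3]
  pop 0: indeg[4]->0 | ready=[4] | order so far=[1, 2, 3, 0]
  pop 4: no out-edges | ready=[] | order so far=[1, 2, 3, 0, 4]
New canonical toposort: [1, 2, 3, 0, 4]
Compare positions:
  Node 0: index 3 -> 3 (same)
  Node 1: index 0 -> 0 (same)
  Node 2: index 1 -> 1 (same)
  Node 3: index 2 -> 2 (same)
  Node 4: index 4 -> 4 (same)
Nodes that changed position: none

Answer: none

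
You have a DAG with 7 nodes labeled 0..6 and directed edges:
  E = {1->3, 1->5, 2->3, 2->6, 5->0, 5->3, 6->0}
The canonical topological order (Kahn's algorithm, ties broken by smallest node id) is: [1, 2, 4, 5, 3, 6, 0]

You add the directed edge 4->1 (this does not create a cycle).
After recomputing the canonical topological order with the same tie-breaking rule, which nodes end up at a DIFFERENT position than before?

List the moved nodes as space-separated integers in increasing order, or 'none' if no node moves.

Answer: 1 2 4

Derivation:
Old toposort: [1, 2, 4, 5, 3, 6, 0]
Added edge 4->1
Recompute Kahn (smallest-id tiebreak):
  initial in-degrees: [2, 1, 0, 3, 0, 1, 1]
  ready (indeg=0): [2, 4]
  pop 2: indeg[3]->2; indeg[6]->0 | ready=[4, 6] | order so far=[2]
  pop 4: indeg[1]->0 | ready=[1, 6] | order so far=[2, 4]
  pop 1: indeg[3]->1; indeg[5]->0 | ready=[5, 6] | order so far=[2, 4, 1]
  pop 5: indeg[0]->1; indeg[3]->0 | ready=[3, 6] | order so far=[2, 4, 1, 5]
  pop 3: no out-edges | ready=[6] | order so far=[2, 4, 1, 5, 3]
  pop 6: indeg[0]->0 | ready=[0] | order so far=[2, 4, 1, 5, 3, 6]
  pop 0: no out-edges | ready=[] | order so far=[2, 4, 1, 5, 3, 6, 0]
New canonical toposort: [2, 4, 1, 5, 3, 6, 0]
Compare positions:
  Node 0: index 6 -> 6 (same)
  Node 1: index 0 -> 2 (moved)
  Node 2: index 1 -> 0 (moved)
  Node 3: index 4 -> 4 (same)
  Node 4: index 2 -> 1 (moved)
  Node 5: index 3 -> 3 (same)
  Node 6: index 5 -> 5 (same)
Nodes that changed position: 1 2 4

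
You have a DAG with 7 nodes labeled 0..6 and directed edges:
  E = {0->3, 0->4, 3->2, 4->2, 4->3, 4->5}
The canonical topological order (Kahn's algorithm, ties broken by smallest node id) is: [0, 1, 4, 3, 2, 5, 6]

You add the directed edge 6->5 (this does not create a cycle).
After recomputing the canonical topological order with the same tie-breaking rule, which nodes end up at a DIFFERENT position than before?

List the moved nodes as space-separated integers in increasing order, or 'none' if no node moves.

Old toposort: [0, 1, 4, 3, 2, 5, 6]
Added edge 6->5
Recompute Kahn (smallest-id tiebreak):
  initial in-degrees: [0, 0, 2, 2, 1, 2, 0]
  ready (indeg=0): [0, 1, 6]
  pop 0: indeg[3]->1; indeg[4]->0 | ready=[1, 4, 6] | order so far=[0]
  pop 1: no out-edges | ready=[4, 6] | order so far=[0, 1]
  pop 4: indeg[2]->1; indeg[3]->0; indeg[5]->1 | ready=[3, 6] | order so far=[0, 1, 4]
  pop 3: indeg[2]->0 | ready=[2, 6] | order so far=[0, 1, 4, 3]
  pop 2: no out-edges | ready=[6] | order so far=[0, 1, 4, 3, 2]
  pop 6: indeg[5]->0 | ready=[5] | order so far=[0, 1, 4, 3, 2, 6]
  pop 5: no out-edges | ready=[] | order so far=[0, 1, 4, 3, 2, 6, 5]
New canonical toposort: [0, 1, 4, 3, 2, 6, 5]
Compare positions:
  Node 0: index 0 -> 0 (same)
  Node 1: index 1 -> 1 (same)
  Node 2: index 4 -> 4 (same)
  Node 3: index 3 -> 3 (same)
  Node 4: index 2 -> 2 (same)
  Node 5: index 5 -> 6 (moved)
  Node 6: index 6 -> 5 (moved)
Nodes that changed position: 5 6

Answer: 5 6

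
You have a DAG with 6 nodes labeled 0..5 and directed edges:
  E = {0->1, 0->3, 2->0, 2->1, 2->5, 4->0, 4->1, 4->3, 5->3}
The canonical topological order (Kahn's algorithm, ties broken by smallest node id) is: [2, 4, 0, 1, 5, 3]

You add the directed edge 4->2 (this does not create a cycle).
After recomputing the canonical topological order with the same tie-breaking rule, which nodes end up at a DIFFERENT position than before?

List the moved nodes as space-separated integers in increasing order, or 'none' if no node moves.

Answer: 2 4

Derivation:
Old toposort: [2, 4, 0, 1, 5, 3]
Added edge 4->2
Recompute Kahn (smallest-id tiebreak):
  initial in-degrees: [2, 3, 1, 3, 0, 1]
  ready (indeg=0): [4]
  pop 4: indeg[0]->1; indeg[1]->2; indeg[2]->0; indeg[3]->2 | ready=[2] | order so far=[4]
  pop 2: indeg[0]->0; indeg[1]->1; indeg[5]->0 | ready=[0, 5] | order so far=[4, 2]
  pop 0: indeg[1]->0; indeg[3]->1 | ready=[1, 5] | order so far=[4, 2, 0]
  pop 1: no out-edges | ready=[5] | order so far=[4, 2, 0, 1]
  pop 5: indeg[3]->0 | ready=[3] | order so far=[4, 2, 0, 1, 5]
  pop 3: no out-edges | ready=[] | order so far=[4, 2, 0, 1, 5, 3]
New canonical toposort: [4, 2, 0, 1, 5, 3]
Compare positions:
  Node 0: index 2 -> 2 (same)
  Node 1: index 3 -> 3 (same)
  Node 2: index 0 -> 1 (moved)
  Node 3: index 5 -> 5 (same)
  Node 4: index 1 -> 0 (moved)
  Node 5: index 4 -> 4 (same)
Nodes that changed position: 2 4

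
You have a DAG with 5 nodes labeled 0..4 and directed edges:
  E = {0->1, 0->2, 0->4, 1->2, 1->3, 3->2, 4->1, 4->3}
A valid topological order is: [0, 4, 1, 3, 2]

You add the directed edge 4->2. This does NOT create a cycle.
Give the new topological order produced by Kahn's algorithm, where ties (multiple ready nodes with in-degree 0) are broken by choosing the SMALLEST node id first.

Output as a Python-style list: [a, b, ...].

Old toposort: [0, 4, 1, 3, 2]
Added edge: 4->2
Position of 4 (1) < position of 2 (4). Old order still valid.
Run Kahn's algorithm (break ties by smallest node id):
  initial in-degrees: [0, 2, 4, 2, 1]
  ready (indeg=0): [0]
  pop 0: indeg[1]->1; indeg[2]->3; indeg[4]->0 | ready=[4] | order so far=[0]
  pop 4: indeg[1]->0; indeg[2]->2; indeg[3]->1 | ready=[1] | order so far=[0, 4]
  pop 1: indeg[2]->1; indeg[3]->0 | ready=[3] | order so far=[0, 4, 1]
  pop 3: indeg[2]->0 | ready=[2] | order so far=[0, 4, 1, 3]
  pop 2: no out-edges | ready=[] | order so far=[0, 4, 1, 3, 2]
  Result: [0, 4, 1, 3, 2]

Answer: [0, 4, 1, 3, 2]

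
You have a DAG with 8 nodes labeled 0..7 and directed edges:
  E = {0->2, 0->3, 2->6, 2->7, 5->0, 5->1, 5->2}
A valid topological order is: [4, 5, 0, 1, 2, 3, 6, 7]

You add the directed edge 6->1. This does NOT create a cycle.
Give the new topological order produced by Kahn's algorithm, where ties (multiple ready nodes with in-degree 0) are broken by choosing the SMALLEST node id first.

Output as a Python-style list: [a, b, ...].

Old toposort: [4, 5, 0, 1, 2, 3, 6, 7]
Added edge: 6->1
Position of 6 (6) > position of 1 (3). Must reorder: 6 must now come before 1.
Run Kahn's algorithm (break ties by smallest node id):
  initial in-degrees: [1, 2, 2, 1, 0, 0, 1, 1]
  ready (indeg=0): [4, 5]
  pop 4: no out-edges | ready=[5] | order so far=[4]
  pop 5: indeg[0]->0; indeg[1]->1; indeg[2]->1 | ready=[0] | order so far=[4, 5]
  pop 0: indeg[2]->0; indeg[3]->0 | ready=[2, 3] | order so far=[4, 5, 0]
  pop 2: indeg[6]->0; indeg[7]->0 | ready=[3, 6, 7] | order so far=[4, 5, 0, 2]
  pop 3: no out-edges | ready=[6, 7] | order so far=[4, 5, 0, 2, 3]
  pop 6: indeg[1]->0 | ready=[1, 7] | order so far=[4, 5, 0, 2, 3, 6]
  pop 1: no out-edges | ready=[7] | order so far=[4, 5, 0, 2, 3, 6, 1]
  pop 7: no out-edges | ready=[] | order so far=[4, 5, 0, 2, 3, 6, 1, 7]
  Result: [4, 5, 0, 2, 3, 6, 1, 7]

Answer: [4, 5, 0, 2, 3, 6, 1, 7]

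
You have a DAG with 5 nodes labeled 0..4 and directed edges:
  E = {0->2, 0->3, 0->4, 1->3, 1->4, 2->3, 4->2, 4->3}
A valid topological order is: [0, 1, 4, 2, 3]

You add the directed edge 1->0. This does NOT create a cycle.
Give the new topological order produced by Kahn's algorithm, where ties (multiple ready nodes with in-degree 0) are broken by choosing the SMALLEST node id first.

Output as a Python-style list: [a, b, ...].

Old toposort: [0, 1, 4, 2, 3]
Added edge: 1->0
Position of 1 (1) > position of 0 (0). Must reorder: 1 must now come before 0.
Run Kahn's algorithm (break ties by smallest node id):
  initial in-degrees: [1, 0, 2, 4, 2]
  ready (indeg=0): [1]
  pop 1: indeg[0]->0; indeg[3]->3; indeg[4]->1 | ready=[0] | order so far=[1]
  pop 0: indeg[2]->1; indeg[3]->2; indeg[4]->0 | ready=[4] | order so far=[1, 0]
  pop 4: indeg[2]->0; indeg[3]->1 | ready=[2] | order so far=[1, 0, 4]
  pop 2: indeg[3]->0 | ready=[3] | order so far=[1, 0, 4, 2]
  pop 3: no out-edges | ready=[] | order so far=[1, 0, 4, 2, 3]
  Result: [1, 0, 4, 2, 3]

Answer: [1, 0, 4, 2, 3]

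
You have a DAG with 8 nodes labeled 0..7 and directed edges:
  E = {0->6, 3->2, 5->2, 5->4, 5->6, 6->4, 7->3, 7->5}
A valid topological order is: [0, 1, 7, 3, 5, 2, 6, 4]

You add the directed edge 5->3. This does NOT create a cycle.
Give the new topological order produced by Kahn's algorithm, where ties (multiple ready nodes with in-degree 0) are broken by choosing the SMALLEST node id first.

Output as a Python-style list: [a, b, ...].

Answer: [0, 1, 7, 5, 3, 2, 6, 4]

Derivation:
Old toposort: [0, 1, 7, 3, 5, 2, 6, 4]
Added edge: 5->3
Position of 5 (4) > position of 3 (3). Must reorder: 5 must now come before 3.
Run Kahn's algorithm (break ties by smallest node id):
  initial in-degrees: [0, 0, 2, 2, 2, 1, 2, 0]
  ready (indeg=0): [0, 1, 7]
  pop 0: indeg[6]->1 | ready=[1, 7] | order so far=[0]
  pop 1: no out-edges | ready=[7] | order so far=[0, 1]
  pop 7: indeg[3]->1; indeg[5]->0 | ready=[5] | order so far=[0, 1, 7]
  pop 5: indeg[2]->1; indeg[3]->0; indeg[4]->1; indeg[6]->0 | ready=[3, 6] | order so far=[0, 1, 7, 5]
  pop 3: indeg[2]->0 | ready=[2, 6] | order so far=[0, 1, 7, 5, 3]
  pop 2: no out-edges | ready=[6] | order so far=[0, 1, 7, 5, 3, 2]
  pop 6: indeg[4]->0 | ready=[4] | order so far=[0, 1, 7, 5, 3, 2, 6]
  pop 4: no out-edges | ready=[] | order so far=[0, 1, 7, 5, 3, 2, 6, 4]
  Result: [0, 1, 7, 5, 3, 2, 6, 4]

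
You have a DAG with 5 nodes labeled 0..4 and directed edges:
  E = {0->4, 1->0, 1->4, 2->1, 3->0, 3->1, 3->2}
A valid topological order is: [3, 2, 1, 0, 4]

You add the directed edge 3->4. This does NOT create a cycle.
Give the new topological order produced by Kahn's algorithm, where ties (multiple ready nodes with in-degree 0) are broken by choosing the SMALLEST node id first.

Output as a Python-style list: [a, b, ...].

Old toposort: [3, 2, 1, 0, 4]
Added edge: 3->4
Position of 3 (0) < position of 4 (4). Old order still valid.
Run Kahn's algorithm (break ties by smallest node id):
  initial in-degrees: [2, 2, 1, 0, 3]
  ready (indeg=0): [3]
  pop 3: indeg[0]->1; indeg[1]->1; indeg[2]->0; indeg[4]->2 | ready=[2] | order so far=[3]
  pop 2: indeg[1]->0 | ready=[1] | order so far=[3, 2]
  pop 1: indeg[0]->0; indeg[4]->1 | ready=[0] | order so far=[3, 2, 1]
  pop 0: indeg[4]->0 | ready=[4] | order so far=[3, 2, 1, 0]
  pop 4: no out-edges | ready=[] | order so far=[3, 2, 1, 0, 4]
  Result: [3, 2, 1, 0, 4]

Answer: [3, 2, 1, 0, 4]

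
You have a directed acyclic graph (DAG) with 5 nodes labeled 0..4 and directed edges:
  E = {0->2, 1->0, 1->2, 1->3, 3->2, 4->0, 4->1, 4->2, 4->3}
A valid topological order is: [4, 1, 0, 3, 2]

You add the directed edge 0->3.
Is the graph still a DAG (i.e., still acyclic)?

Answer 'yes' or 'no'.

Given toposort: [4, 1, 0, 3, 2]
Position of 0: index 2; position of 3: index 3
New edge 0->3: forward
Forward edge: respects the existing order. Still a DAG, same toposort still valid.
Still a DAG? yes

Answer: yes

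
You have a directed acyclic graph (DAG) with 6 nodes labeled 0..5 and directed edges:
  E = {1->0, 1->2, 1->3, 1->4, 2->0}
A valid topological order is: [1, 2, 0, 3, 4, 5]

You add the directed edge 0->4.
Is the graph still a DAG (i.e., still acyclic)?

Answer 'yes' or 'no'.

Given toposort: [1, 2, 0, 3, 4, 5]
Position of 0: index 2; position of 4: index 4
New edge 0->4: forward
Forward edge: respects the existing order. Still a DAG, same toposort still valid.
Still a DAG? yes

Answer: yes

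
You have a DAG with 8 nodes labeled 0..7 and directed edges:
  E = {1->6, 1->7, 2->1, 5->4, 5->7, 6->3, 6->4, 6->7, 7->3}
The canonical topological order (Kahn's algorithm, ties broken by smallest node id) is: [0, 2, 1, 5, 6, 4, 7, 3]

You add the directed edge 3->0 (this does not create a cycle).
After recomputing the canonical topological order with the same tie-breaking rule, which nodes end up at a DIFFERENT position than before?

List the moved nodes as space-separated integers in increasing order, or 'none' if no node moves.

Old toposort: [0, 2, 1, 5, 6, 4, 7, 3]
Added edge 3->0
Recompute Kahn (smallest-id tiebreak):
  initial in-degrees: [1, 1, 0, 2, 2, 0, 1, 3]
  ready (indeg=0): [2, 5]
  pop 2: indeg[1]->0 | ready=[1, 5] | order so far=[2]
  pop 1: indeg[6]->0; indeg[7]->2 | ready=[5, 6] | order so far=[2, 1]
  pop 5: indeg[4]->1; indeg[7]->1 | ready=[6] | order so far=[2, 1, 5]
  pop 6: indeg[3]->1; indeg[4]->0; indeg[7]->0 | ready=[4, 7] | order so far=[2, 1, 5, 6]
  pop 4: no out-edges | ready=[7] | order so far=[2, 1, 5, 6, 4]
  pop 7: indeg[3]->0 | ready=[3] | order so far=[2, 1, 5, 6, 4, 7]
  pop 3: indeg[0]->0 | ready=[0] | order so far=[2, 1, 5, 6, 4, 7, 3]
  pop 0: no out-edges | ready=[] | order so far=[2, 1, 5, 6, 4, 7, 3, 0]
New canonical toposort: [2, 1, 5, 6, 4, 7, 3, 0]
Compare positions:
  Node 0: index 0 -> 7 (moved)
  Node 1: index 2 -> 1 (moved)
  Node 2: index 1 -> 0 (moved)
  Node 3: index 7 -> 6 (moved)
  Node 4: index 5 -> 4 (moved)
  Node 5: index 3 -> 2 (moved)
  Node 6: index 4 -> 3 (moved)
  Node 7: index 6 -> 5 (moved)
Nodes that changed position: 0 1 2 3 4 5 6 7

Answer: 0 1 2 3 4 5 6 7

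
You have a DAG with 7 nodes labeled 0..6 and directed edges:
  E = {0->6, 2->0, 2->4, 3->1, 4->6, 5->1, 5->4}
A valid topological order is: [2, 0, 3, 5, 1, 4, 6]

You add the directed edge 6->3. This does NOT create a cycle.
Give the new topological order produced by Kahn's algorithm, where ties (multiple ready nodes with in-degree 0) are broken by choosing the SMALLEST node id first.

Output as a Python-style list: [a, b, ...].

Answer: [2, 0, 5, 4, 6, 3, 1]

Derivation:
Old toposort: [2, 0, 3, 5, 1, 4, 6]
Added edge: 6->3
Position of 6 (6) > position of 3 (2). Must reorder: 6 must now come before 3.
Run Kahn's algorithm (break ties by smallest node id):
  initial in-degrees: [1, 2, 0, 1, 2, 0, 2]
  ready (indeg=0): [2, 5]
  pop 2: indeg[0]->0; indeg[4]->1 | ready=[0, 5] | order so far=[2]
  pop 0: indeg[6]->1 | ready=[5] | order so far=[2, 0]
  pop 5: indeg[1]->1; indeg[4]->0 | ready=[4] | order so far=[2, 0, 5]
  pop 4: indeg[6]->0 | ready=[6] | order so far=[2, 0, 5, 4]
  pop 6: indeg[3]->0 | ready=[3] | order so far=[2, 0, 5, 4, 6]
  pop 3: indeg[1]->0 | ready=[1] | order so far=[2, 0, 5, 4, 6, 3]
  pop 1: no out-edges | ready=[] | order so far=[2, 0, 5, 4, 6, 3, 1]
  Result: [2, 0, 5, 4, 6, 3, 1]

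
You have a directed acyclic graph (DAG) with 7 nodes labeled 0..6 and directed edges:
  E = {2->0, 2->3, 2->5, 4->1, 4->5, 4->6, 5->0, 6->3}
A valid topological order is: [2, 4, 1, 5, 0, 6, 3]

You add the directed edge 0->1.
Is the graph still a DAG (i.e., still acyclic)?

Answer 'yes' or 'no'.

Given toposort: [2, 4, 1, 5, 0, 6, 3]
Position of 0: index 4; position of 1: index 2
New edge 0->1: backward (u after v in old order)
Backward edge: old toposort is now invalid. Check if this creates a cycle.
Does 1 already reach 0? Reachable from 1: [1]. NO -> still a DAG (reorder needed).
Still a DAG? yes

Answer: yes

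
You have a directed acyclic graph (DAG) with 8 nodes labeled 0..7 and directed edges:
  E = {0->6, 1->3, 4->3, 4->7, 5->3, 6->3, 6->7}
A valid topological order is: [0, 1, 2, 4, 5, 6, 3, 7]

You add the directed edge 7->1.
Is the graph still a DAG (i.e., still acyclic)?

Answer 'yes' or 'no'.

Answer: yes

Derivation:
Given toposort: [0, 1, 2, 4, 5, 6, 3, 7]
Position of 7: index 7; position of 1: index 1
New edge 7->1: backward (u after v in old order)
Backward edge: old toposort is now invalid. Check if this creates a cycle.
Does 1 already reach 7? Reachable from 1: [1, 3]. NO -> still a DAG (reorder needed).
Still a DAG? yes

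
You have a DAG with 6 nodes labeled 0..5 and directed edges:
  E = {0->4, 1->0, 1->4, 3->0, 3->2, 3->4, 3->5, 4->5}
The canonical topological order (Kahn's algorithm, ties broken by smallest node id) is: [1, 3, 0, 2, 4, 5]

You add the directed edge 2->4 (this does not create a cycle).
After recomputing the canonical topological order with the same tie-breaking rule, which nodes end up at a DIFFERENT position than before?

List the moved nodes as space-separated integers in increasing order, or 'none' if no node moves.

Answer: none

Derivation:
Old toposort: [1, 3, 0, 2, 4, 5]
Added edge 2->4
Recompute Kahn (smallest-id tiebreak):
  initial in-degrees: [2, 0, 1, 0, 4, 2]
  ready (indeg=0): [1, 3]
  pop 1: indeg[0]->1; indeg[4]->3 | ready=[3] | order so far=[1]
  pop 3: indeg[0]->0; indeg[2]->0; indeg[4]->2; indeg[5]->1 | ready=[0, 2] | order so far=[1, 3]
  pop 0: indeg[4]->1 | ready=[2] | order so far=[1, 3, 0]
  pop 2: indeg[4]->0 | ready=[4] | order so far=[1, 3, 0, 2]
  pop 4: indeg[5]->0 | ready=[5] | order so far=[1, 3, 0, 2, 4]
  pop 5: no out-edges | ready=[] | order so far=[1, 3, 0, 2, 4, 5]
New canonical toposort: [1, 3, 0, 2, 4, 5]
Compare positions:
  Node 0: index 2 -> 2 (same)
  Node 1: index 0 -> 0 (same)
  Node 2: index 3 -> 3 (same)
  Node 3: index 1 -> 1 (same)
  Node 4: index 4 -> 4 (same)
  Node 5: index 5 -> 5 (same)
Nodes that changed position: none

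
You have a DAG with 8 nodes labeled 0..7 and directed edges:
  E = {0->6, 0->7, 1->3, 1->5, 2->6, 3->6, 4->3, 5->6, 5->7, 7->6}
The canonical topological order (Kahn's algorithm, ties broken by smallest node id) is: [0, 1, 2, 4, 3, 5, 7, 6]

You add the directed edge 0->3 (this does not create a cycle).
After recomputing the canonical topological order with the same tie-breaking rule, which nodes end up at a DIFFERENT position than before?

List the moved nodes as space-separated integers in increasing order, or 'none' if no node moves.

Old toposort: [0, 1, 2, 4, 3, 5, 7, 6]
Added edge 0->3
Recompute Kahn (smallest-id tiebreak):
  initial in-degrees: [0, 0, 0, 3, 0, 1, 5, 2]
  ready (indeg=0): [0, 1, 2, 4]
  pop 0: indeg[3]->2; indeg[6]->4; indeg[7]->1 | ready=[1, 2, 4] | order so far=[0]
  pop 1: indeg[3]->1; indeg[5]->0 | ready=[2, 4, 5] | order so far=[0, 1]
  pop 2: indeg[6]->3 | ready=[4, 5] | order so far=[0, 1, 2]
  pop 4: indeg[3]->0 | ready=[3, 5] | order so far=[0, 1, 2, 4]
  pop 3: indeg[6]->2 | ready=[5] | order so far=[0, 1, 2, 4, 3]
  pop 5: indeg[6]->1; indeg[7]->0 | ready=[7] | order so far=[0, 1, 2, 4, 3, 5]
  pop 7: indeg[6]->0 | ready=[6] | order so far=[0, 1, 2, 4, 3, 5, 7]
  pop 6: no out-edges | ready=[] | order so far=[0, 1, 2, 4, 3, 5, 7, 6]
New canonical toposort: [0, 1, 2, 4, 3, 5, 7, 6]
Compare positions:
  Node 0: index 0 -> 0 (same)
  Node 1: index 1 -> 1 (same)
  Node 2: index 2 -> 2 (same)
  Node 3: index 4 -> 4 (same)
  Node 4: index 3 -> 3 (same)
  Node 5: index 5 -> 5 (same)
  Node 6: index 7 -> 7 (same)
  Node 7: index 6 -> 6 (same)
Nodes that changed position: none

Answer: none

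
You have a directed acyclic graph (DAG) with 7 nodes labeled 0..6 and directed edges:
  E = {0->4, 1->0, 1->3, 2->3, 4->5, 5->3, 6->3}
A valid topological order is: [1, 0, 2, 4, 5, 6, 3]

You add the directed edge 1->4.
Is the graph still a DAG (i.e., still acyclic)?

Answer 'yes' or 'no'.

Answer: yes

Derivation:
Given toposort: [1, 0, 2, 4, 5, 6, 3]
Position of 1: index 0; position of 4: index 3
New edge 1->4: forward
Forward edge: respects the existing order. Still a DAG, same toposort still valid.
Still a DAG? yes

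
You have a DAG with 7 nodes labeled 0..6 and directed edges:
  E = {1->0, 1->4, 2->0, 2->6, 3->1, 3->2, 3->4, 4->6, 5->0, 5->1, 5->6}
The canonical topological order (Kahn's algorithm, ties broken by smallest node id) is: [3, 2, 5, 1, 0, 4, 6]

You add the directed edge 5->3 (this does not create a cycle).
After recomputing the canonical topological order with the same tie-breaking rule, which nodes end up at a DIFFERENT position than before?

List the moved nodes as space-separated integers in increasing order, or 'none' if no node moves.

Answer: 1 2 3 5

Derivation:
Old toposort: [3, 2, 5, 1, 0, 4, 6]
Added edge 5->3
Recompute Kahn (smallest-id tiebreak):
  initial in-degrees: [3, 2, 1, 1, 2, 0, 3]
  ready (indeg=0): [5]
  pop 5: indeg[0]->2; indeg[1]->1; indeg[3]->0; indeg[6]->2 | ready=[3] | order so far=[5]
  pop 3: indeg[1]->0; indeg[2]->0; indeg[4]->1 | ready=[1, 2] | order so far=[5, 3]
  pop 1: indeg[0]->1; indeg[4]->0 | ready=[2, 4] | order so far=[5, 3, 1]
  pop 2: indeg[0]->0; indeg[6]->1 | ready=[0, 4] | order so far=[5, 3, 1, 2]
  pop 0: no out-edges | ready=[4] | order so far=[5, 3, 1, 2, 0]
  pop 4: indeg[6]->0 | ready=[6] | order so far=[5, 3, 1, 2, 0, 4]
  pop 6: no out-edges | ready=[] | order so far=[5, 3, 1, 2, 0, 4, 6]
New canonical toposort: [5, 3, 1, 2, 0, 4, 6]
Compare positions:
  Node 0: index 4 -> 4 (same)
  Node 1: index 3 -> 2 (moved)
  Node 2: index 1 -> 3 (moved)
  Node 3: index 0 -> 1 (moved)
  Node 4: index 5 -> 5 (same)
  Node 5: index 2 -> 0 (moved)
  Node 6: index 6 -> 6 (same)
Nodes that changed position: 1 2 3 5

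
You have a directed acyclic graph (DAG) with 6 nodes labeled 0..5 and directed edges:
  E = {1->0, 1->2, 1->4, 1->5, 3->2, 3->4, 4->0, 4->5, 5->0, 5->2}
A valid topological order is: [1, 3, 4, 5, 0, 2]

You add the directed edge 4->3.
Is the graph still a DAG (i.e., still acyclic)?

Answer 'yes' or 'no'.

Answer: no

Derivation:
Given toposort: [1, 3, 4, 5, 0, 2]
Position of 4: index 2; position of 3: index 1
New edge 4->3: backward (u after v in old order)
Backward edge: old toposort is now invalid. Check if this creates a cycle.
Does 3 already reach 4? Reachable from 3: [0, 2, 3, 4, 5]. YES -> cycle!
Still a DAG? no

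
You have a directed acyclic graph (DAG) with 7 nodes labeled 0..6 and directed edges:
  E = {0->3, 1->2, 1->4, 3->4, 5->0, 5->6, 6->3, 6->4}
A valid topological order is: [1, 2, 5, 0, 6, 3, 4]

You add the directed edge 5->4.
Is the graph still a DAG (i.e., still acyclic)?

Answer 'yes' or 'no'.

Answer: yes

Derivation:
Given toposort: [1, 2, 5, 0, 6, 3, 4]
Position of 5: index 2; position of 4: index 6
New edge 5->4: forward
Forward edge: respects the existing order. Still a DAG, same toposort still valid.
Still a DAG? yes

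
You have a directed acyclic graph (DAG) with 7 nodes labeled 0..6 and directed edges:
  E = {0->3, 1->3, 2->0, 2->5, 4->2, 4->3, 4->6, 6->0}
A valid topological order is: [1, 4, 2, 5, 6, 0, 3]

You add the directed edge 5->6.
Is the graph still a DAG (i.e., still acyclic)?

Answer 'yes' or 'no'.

Given toposort: [1, 4, 2, 5, 6, 0, 3]
Position of 5: index 3; position of 6: index 4
New edge 5->6: forward
Forward edge: respects the existing order. Still a DAG, same toposort still valid.
Still a DAG? yes

Answer: yes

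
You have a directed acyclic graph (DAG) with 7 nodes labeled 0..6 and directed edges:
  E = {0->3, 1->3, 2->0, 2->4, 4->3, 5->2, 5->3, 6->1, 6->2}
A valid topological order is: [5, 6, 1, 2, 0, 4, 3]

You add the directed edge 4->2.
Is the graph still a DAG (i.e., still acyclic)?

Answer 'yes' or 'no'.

Answer: no

Derivation:
Given toposort: [5, 6, 1, 2, 0, 4, 3]
Position of 4: index 5; position of 2: index 3
New edge 4->2: backward (u after v in old order)
Backward edge: old toposort is now invalid. Check if this creates a cycle.
Does 2 already reach 4? Reachable from 2: [0, 2, 3, 4]. YES -> cycle!
Still a DAG? no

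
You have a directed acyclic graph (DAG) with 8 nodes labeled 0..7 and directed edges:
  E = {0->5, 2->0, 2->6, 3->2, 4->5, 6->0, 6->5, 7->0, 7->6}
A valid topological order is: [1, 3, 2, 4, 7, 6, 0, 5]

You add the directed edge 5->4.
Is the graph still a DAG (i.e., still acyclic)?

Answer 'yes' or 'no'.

Answer: no

Derivation:
Given toposort: [1, 3, 2, 4, 7, 6, 0, 5]
Position of 5: index 7; position of 4: index 3
New edge 5->4: backward (u after v in old order)
Backward edge: old toposort is now invalid. Check if this creates a cycle.
Does 4 already reach 5? Reachable from 4: [4, 5]. YES -> cycle!
Still a DAG? no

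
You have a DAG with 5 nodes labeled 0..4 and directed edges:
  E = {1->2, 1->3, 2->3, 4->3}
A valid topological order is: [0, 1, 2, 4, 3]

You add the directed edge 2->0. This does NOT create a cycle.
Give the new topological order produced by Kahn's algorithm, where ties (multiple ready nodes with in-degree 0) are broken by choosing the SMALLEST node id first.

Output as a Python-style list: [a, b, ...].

Old toposort: [0, 1, 2, 4, 3]
Added edge: 2->0
Position of 2 (2) > position of 0 (0). Must reorder: 2 must now come before 0.
Run Kahn's algorithm (break ties by smallest node id):
  initial in-degrees: [1, 0, 1, 3, 0]
  ready (indeg=0): [1, 4]
  pop 1: indeg[2]->0; indeg[3]->2 | ready=[2, 4] | order so far=[1]
  pop 2: indeg[0]->0; indeg[3]->1 | ready=[0, 4] | order so far=[1, 2]
  pop 0: no out-edges | ready=[4] | order so far=[1, 2, 0]
  pop 4: indeg[3]->0 | ready=[3] | order so far=[1, 2, 0, 4]
  pop 3: no out-edges | ready=[] | order so far=[1, 2, 0, 4, 3]
  Result: [1, 2, 0, 4, 3]

Answer: [1, 2, 0, 4, 3]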